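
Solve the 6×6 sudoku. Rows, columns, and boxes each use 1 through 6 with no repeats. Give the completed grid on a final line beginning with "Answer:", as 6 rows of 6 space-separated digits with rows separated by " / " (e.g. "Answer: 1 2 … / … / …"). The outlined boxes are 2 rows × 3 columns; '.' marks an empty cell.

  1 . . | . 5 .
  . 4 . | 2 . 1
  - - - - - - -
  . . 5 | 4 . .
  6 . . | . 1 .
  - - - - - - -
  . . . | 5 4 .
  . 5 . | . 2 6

Step 1. [r5c6∈{3}] r5c6's peers cover all but 3, so r5c6=3.
Step 2. [r4c4∈{3}] r4c4's peers cover all but 3 ⇒ r4c4=3.
Step 3. [r4c2∈{2}] r4c2's peers cover all but 2, so r4c2=2.
Step 4. [r2c5∈{3,6}] across col 5, 3 lands solely at r2c5, so r2c5=3.
Step 5. [r1c3∈{2,3,6}] 2 has one home in row 1: r1c3 ⇒ r1c3=2.
Step 6. [r6c3∈{1,3,4}] col 3 places 3 nowhere but r6c3. So r6c3=3.
Step 7. [r1c2∈{3,6}] in row 1, 3 fits only at r1c2. So r1c2=3.
Step 8. [r5c2∈{1,6}] across col 2, 6 lands solely at r5c2. So r5c2=6.
Step 9. [r6c4∈{1}] r6c4 is down to just 1, so r6c4=1.
Step 10. [r6c1∈{4}] nothing but 4 survives at r6c1 ⇒ r6c1=4.
Step 11. [r1c4∈{6}] r1c4's peers cover all but 6. So r1c4=6.
Step 12. [r5c3∈{1}] r5c3's peers cover all but 1. So r5c3=1.
Step 13. [r3c5∈{6}] nothing but 6 survives at r3c5, so r3c5=6.
Step 14. [r1c6∈{4}] nothing but 4 survives at r1c6, so r1c6=4.
Step 15. [r4c3∈{4}] r4c3 has the single candidate 4, so r4c3=4.
Step 16. [r5c1∈{2}] only 2 remains possible at r5c1, so r5c1=2.
Step 17. [r3c1∈{3}] only 3 remains possible at r3c1 ⇒ r3c1=3.
Step 18. [r2c3∈{6}] r2c3 has the single candidate 6, so r2c3=6.
Step 19. [r2c1∈{5}] r2c1 has the single candidate 5. So r2c1=5.
Step 20. [r3c6∈{2}] r3c6's peers cover all but 2, so r3c6=2.
Step 21. [r3c2∈{1}] r3c2's peers cover all but 1, so r3c2=1.
Step 22. [r4c6∈{5}] only 5 remains possible at r4c6 ⇒ r4c6=5.

Answer: 1 3 2 6 5 4 / 5 4 6 2 3 1 / 3 1 5 4 6 2 / 6 2 4 3 1 5 / 2 6 1 5 4 3 / 4 5 3 1 2 6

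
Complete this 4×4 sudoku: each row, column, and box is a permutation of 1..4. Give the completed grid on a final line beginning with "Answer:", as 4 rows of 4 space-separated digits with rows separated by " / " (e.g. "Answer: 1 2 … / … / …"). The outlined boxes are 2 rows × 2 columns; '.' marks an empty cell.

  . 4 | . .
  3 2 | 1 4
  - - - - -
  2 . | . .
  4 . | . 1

Step 1. [r3c4∈{3}] nothing but 3 survives at r3c4, so r3c4=3.
Step 2. [r1c3∈{2,3}] r1c3 is the only open cell in row 1 admitting 3, so r1c3=3.
Step 3. [r4c2∈{3}] r4c2's peers cover all but 3 ⇒ r4c2=3.
Step 4. [r3c3∈{4}] r3c3 is down to just 4, so r3c3=4.
Step 5. [r3c2∈{1}] nothing but 1 survives at r3c2, so r3c2=1.
Step 6. [r4c3∈{2}] r4c3 is down to just 2 ⇒ r4c3=2.
Step 7. [r1c4∈{2}] nothing but 2 survives at r1c4, so r1c4=2.
Step 8. [r1c1∈{1}] r1c1 is down to just 1, so r1c1=1.

Answer: 1 4 3 2 / 3 2 1 4 / 2 1 4 3 / 4 3 2 1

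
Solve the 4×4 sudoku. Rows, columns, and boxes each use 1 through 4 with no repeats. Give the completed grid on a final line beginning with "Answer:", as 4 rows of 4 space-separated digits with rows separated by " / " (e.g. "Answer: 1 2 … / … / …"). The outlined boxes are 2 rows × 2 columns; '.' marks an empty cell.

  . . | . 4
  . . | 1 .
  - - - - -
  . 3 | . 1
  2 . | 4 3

Step 1. [r2c2∈{2,4}] across col 2, 4 lands solely at r2c2. So r2c2=4.
Step 2. [r1c2∈{1,2}] across col 2, 2 lands solely at r1c2, so r1c2=2.
Step 3. [r1c1∈{1,3}] across row 1, 1 lands solely at r1c1 ⇒ r1c1=1.
Step 4. [r1c3∈{3}] only 3 remains possible at r1c3. So r1c3=3.
Step 5. [r4c2∈{1}] nothing but 1 survives at r4c2, so r4c2=1.
Step 6. [r3c1∈{4}] nothing but 4 survives at r3c1. So r3c1=4.
Step 7. [r2c1∈{3}] r2c1's peers cover all but 3, so r2c1=3.
Step 8. [r2c4∈{2}] r2c4 has the single candidate 2 ⇒ r2c4=2.
Step 9. [r3c3∈{2}] nothing but 2 survives at r3c3 ⇒ r3c3=2.

Answer: 1 2 3 4 / 3 4 1 2 / 4 3 2 1 / 2 1 4 3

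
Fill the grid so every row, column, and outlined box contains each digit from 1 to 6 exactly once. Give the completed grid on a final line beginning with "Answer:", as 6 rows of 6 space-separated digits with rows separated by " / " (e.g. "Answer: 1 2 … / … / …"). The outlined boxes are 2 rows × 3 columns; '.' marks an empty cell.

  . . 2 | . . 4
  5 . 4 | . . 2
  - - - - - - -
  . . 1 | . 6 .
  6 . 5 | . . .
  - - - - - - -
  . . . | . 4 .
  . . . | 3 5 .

Step 1. [r5c4∈{1,2,6}] across box 6, 2 lands solely at r5c4 ⇒ r5c4=2.
Step 2. [r6c3∈{6}] r6c3's peers cover all but 6 ⇒ r6c3=6.
Step 3. [r6c6∈{1}] r6c6 is down to just 1, so r6c6=1.
Step 4. [r4c5∈{1,2,3}] in col 5, 2 fits only at r4c5 ⇒ r4c5=2.
Step 5. [r1c4∈{1,5,6}] in row 1, 5 fits only at r1c4. So r1c4=5.
Step 6. [r1c2∈{1,3,6}] across row 1, 6 lands solely at r1c2, so r1c2=6.
Step 7. [r3c4∈{4}] r3c4 has the single candidate 4 ⇒ r3c4=4.
Step 8. [r5c2∈{1,3,5}] 5 has one home in row 5: r5c2 ⇒ r5c2=5.
Step 9. [r2c2∈{1,3}] 1 has one home in col 2: r2c2. So r2c2=1.
Step 10. [r1c1∈{3}] only 3 remains possible at r1c1. So r1c1=3.
Step 11. [r4c6∈{3}] r4c6 is down to just 3 ⇒ r4c6=3.
Step 12. [r6c1∈{2,4}] r6c1 is the only open cell in col 1 admitting 4, so r6c1=4.
Step 13. [r3c2∈{2,3}] 3 has one home in row 3: r3c2 ⇒ r3c2=3.
Step 14. [r5c6∈{6}] nothing but 6 survives at r5c6 ⇒ r5c6=6.
Step 15. [r3c6∈{5}] r3c6 has the single candidate 5, so r3c6=5.
Step 16. [r2c4∈{6}] only 6 remains possible at r2c4 ⇒ r2c4=6.
Step 17. [r5c3∈{3}] nothing but 3 survives at r5c3 ⇒ r5c3=3.
Step 18. [r6c2∈{2}] nothing but 2 survives at r6c2, so r6c2=2.
Step 19. [r4c4∈{1}] r4c4's peers cover all but 1 ⇒ r4c4=1.
Step 20. [r2c5∈{3}] r2c5 has the single candidate 3 ⇒ r2c5=3.
Step 21. [r3c1∈{2}] nothing but 2 survives at r3c1 ⇒ r3c1=2.
Step 22. [r1c5∈{1}] r1c5 has the single candidate 1, so r1c5=1.
Step 23. [r4c2∈{4}] nothing but 4 survives at r4c2 ⇒ r4c2=4.
Step 24. [r5c1∈{1}] r5c1 is down to just 1 ⇒ r5c1=1.

Answer: 3 6 2 5 1 4 / 5 1 4 6 3 2 / 2 3 1 4 6 5 / 6 4 5 1 2 3 / 1 5 3 2 4 6 / 4 2 6 3 5 1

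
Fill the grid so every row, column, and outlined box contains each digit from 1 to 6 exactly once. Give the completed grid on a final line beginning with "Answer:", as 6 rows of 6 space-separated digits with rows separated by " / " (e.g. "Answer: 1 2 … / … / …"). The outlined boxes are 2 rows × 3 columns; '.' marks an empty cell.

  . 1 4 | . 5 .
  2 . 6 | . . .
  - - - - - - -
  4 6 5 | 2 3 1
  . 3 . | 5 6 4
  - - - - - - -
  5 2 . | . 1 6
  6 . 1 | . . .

Step 1. [r5c4∈{3,4}] 4 has one home in row 5: r5c4 ⇒ r5c4=4.
Step 2. [r2c6∈{3}] nothing but 3 survives at r2c6. So r2c6=3.
Step 3. [r6c5∈{2}] r6c5's peers cover all but 2, so r6c5=2.
Step 4. [r6c2∈{4}] r6c2 is down to just 4. So r6c2=4.
Step 5. [r4c1∈{1}] r4c1's peers cover all but 1 ⇒ r4c1=1.
Step 6. [r2c5∈{4}] only 4 remains possible at r2c5, so r2c5=4.
Step 7. [r1c6∈{2}] nothing but 2 survives at r1c6, so r1c6=2.
Step 8. [r6c6∈{5}] r6c6's peers cover all but 5, so r6c6=5.
Step 9. [r1c4∈{6}] only 6 remains possible at r1c4. So r1c4=6.
Step 10. [r4c3∈{2}] r4c3's peers cover all but 2. So r4c3=2.
Step 11. [r2c2∈{5}] r2c2 has the single candidate 5. So r2c2=5.
Step 12. [r1c1∈{3}] nothing but 3 survives at r1c1. So r1c1=3.
Step 13. [r5c3∈{3}] r5c3 has the single candidate 3, so r5c3=3.
Step 14. [r2c4∈{1}] r2c4 has the single candidate 1, so r2c4=1.
Step 15. [r6c4∈{3}] r6c4's peers cover all but 3, so r6c4=3.

Answer: 3 1 4 6 5 2 / 2 5 6 1 4 3 / 4 6 5 2 3 1 / 1 3 2 5 6 4 / 5 2 3 4 1 6 / 6 4 1 3 2 5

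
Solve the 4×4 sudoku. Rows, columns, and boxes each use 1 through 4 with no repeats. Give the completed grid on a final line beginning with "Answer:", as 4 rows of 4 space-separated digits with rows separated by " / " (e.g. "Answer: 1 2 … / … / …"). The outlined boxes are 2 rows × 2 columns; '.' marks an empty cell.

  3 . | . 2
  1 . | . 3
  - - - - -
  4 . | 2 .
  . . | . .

Step 1. [r2c3∈{4}] only 4 remains possible at r2c3 ⇒ r2c3=4.
Step 2. [r3c4∈{1}] nothing but 1 survives at r3c4. So r3c4=1.
Step 3. [r4c2∈{1,2,3}] 1 has one home in row 4: r4c2, so r4c2=1.
Step 4. [r4c3∈{3}] r4c3 is down to just 3. So r4c3=3.
Step 5. [r4c4∈{4}] nothing but 4 survives at r4c4 ⇒ r4c4=4.
Step 6. [r4c1∈{2}] nothing but 2 survives at r4c1, so r4c1=2.
Step 7. [r1c2∈{4}] nothing but 4 survives at r1c2 ⇒ r1c2=4.
Step 8. [r3c2∈{3}] only 3 remains possible at r3c2. So r3c2=3.
Step 9. [r1c3∈{1}] nothing but 1 survives at r1c3. So r1c3=1.
Step 10. [r2c2∈{2}] r2c2 has the single candidate 2. So r2c2=2.

Answer: 3 4 1 2 / 1 2 4 3 / 4 3 2 1 / 2 1 3 4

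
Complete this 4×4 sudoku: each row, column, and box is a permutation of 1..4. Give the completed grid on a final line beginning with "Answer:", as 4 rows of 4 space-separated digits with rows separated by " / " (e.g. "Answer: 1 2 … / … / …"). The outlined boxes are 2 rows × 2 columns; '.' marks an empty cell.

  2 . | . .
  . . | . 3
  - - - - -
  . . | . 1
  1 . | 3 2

Step 1. [r2c1∈{4}] only 4 remains possible at r2c1. So r2c1=4.
Step 2. [r2c2∈{1}] r2c2 has the single candidate 1. So r2c2=1.
Step 3. [r3c2∈{2,3,4}] across row 3, 2 lands solely at r3c2 ⇒ r3c2=2.
Step 4. [r3c3∈{4}] r3c3 is down to just 4, so r3c3=4.
Step 5. [r2c3∈{2}] r2c3 has the single candidate 2 ⇒ r2c3=2.
Step 6. [r1c2∈{3}] r1c2 has the single candidate 3. So r1c2=3.
Step 7. [r1c3∈{1}] r1c3 is down to just 1 ⇒ r1c3=1.
Step 8. [r4c2∈{4}] r4c2's peers cover all but 4, so r4c2=4.
Step 9. [r1c4∈{4}] r1c4 is down to just 4, so r1c4=4.
Step 10. [r3c1∈{3}] only 3 remains possible at r3c1. So r3c1=3.

Answer: 2 3 1 4 / 4 1 2 3 / 3 2 4 1 / 1 4 3 2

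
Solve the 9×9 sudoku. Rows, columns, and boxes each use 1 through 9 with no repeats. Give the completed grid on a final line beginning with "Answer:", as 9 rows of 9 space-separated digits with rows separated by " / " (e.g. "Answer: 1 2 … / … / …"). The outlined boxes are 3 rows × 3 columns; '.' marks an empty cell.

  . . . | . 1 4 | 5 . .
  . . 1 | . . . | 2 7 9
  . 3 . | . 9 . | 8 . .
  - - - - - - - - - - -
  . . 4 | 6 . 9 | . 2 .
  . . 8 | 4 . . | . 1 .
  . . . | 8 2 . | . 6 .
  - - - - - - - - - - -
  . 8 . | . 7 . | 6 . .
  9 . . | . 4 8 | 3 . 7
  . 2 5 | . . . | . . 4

Step 1. [r9c1∈{1,3,6,7}] 7 has one home in row 9: r9c1, so r9c1=7.
Step 2. [r6c6∈{1,3,5,7}] in box 5, 1 fits only at r6c6, so r6c6=1.
Step 3. [r8c4∈{1,2,5}] r8c4 is the only open cell in row 8 admitting 2, so r8c4=2.
Step 4. [r5c1∈{2,3,5,6}] across row 5, 2 lands solely at r5c1. So r5c1=2.
Step 5. [r5c2∈{5,6,7,9}] across row 5, 6 lands solely at r5c2, so r5c2=6.
Step 6. [r7c1∈{1,3,4}] in row 7, 4 fits only at r7c1 ⇒ r7c1=4.
Step 7. [r1c3∈{2,6,7,9}] in row 1, 2 fits only at r1c3 ⇒ r1c3=2.
Step 8. [r5c6∈{3,5,7}] 7 has one home in box 5: r5c6, so r5c6=7.
Step 9. [r2c5∈{3,5,6,8}] col 5 places 8 nowhere but r2c5 ⇒ r2c5=8.
Step 10. [r6c3∈{3,7,9}] col 3 places 9 nowhere but r6c3. So r6c3=9.
Step 11. [r9c7∈{1,9}] col 7 places 1 nowhere but r9c7, so r9c7=1.
Step 12. [r4c1∈{1,3,5}] in col 1, 1 fits only at r4c1 ⇒ r4c1=1.
Step 13. [r7c4∈{1,3,5,9}] across row 7, 1 lands solely at r7c4, so r7c4=1.
Step 14. [r7c6∈{3,5}] 5 has one home in box 8: r7c6, so r7c6=5.
Step 15. [r3c3∈{6,7}] r3c3 is the only open cell in col 3 admitting 7 ⇒ r3c3=7.
Step 16. [r4c9∈{3,5,8}] r4c9 is the only open cell in row 4 admitting 8 ⇒ r4c9=8.
Step 17. [r4c5∈{3,5}] row 4 places 3 nowhere but r4c5, so r4c5=3.
Step 18. [r4c2∈{5,7}] in row 4, 5 fits only at r4c2, so r4c2=5.
Step 19. [r5c9∈{3,5}] 3 has one home in row 5: r5c9 ⇒ r5c9=3.
Step 20. [r9c4∈{3,9}] 9 has one home in col 4: r9c4 ⇒ r9c4=9.
Step 21. [r1c9∈{6}] r1c9's peers cover all but 6. So r1c9=6.
Step 22. [r3c4∈{5}] r3c4 is down to just 5, so r3c4=5.
Step 23. [r2c4∈{3}] only 3 remains possible at r2c4, so r2c4=3.
Step 24. [r2c6∈{6}] r2c6 has the single candidate 6, so r2c6=6.
Step 25. [r4c7∈{7}] r4c7 is down to just 7, so r4c7=7.
Step 26. [r1c2∈{9}] only 9 remains possible at r1c2, so r1c2=9.
Step 27. [r8c2∈{1}] r8c2 is down to just 1 ⇒ r8c2=1.
Step 28. [r1c1∈{8}] r1c1 is down to just 8. So r1c1=8.
Step 29. [r7c9∈{2}] nothing but 2 survives at r7c9, so r7c9=2.
Step 30. [r8c8∈{5}] r8c8 has the single candidate 5, so r8c8=5.
Step 31. [r9c8∈{8}] nothing but 8 survives at r9c8, so r9c8=8.
Step 32. [r3c6∈{2}] r3c6 has the single candidate 2 ⇒ r3c6=2.
Step 33. [r1c8∈{3}] nothing but 3 survives at r1c8 ⇒ r1c8=3.
Step 34. [r5c7∈{9}] only 9 remains possible at r5c7, so r5c7=9.
Step 35. [r6c7∈{4}] nothing but 4 survives at r6c7, so r6c7=4.
Step 36. [r6c2∈{7}] only 7 remains possible at r6c2, so r6c2=7.
Step 37. [r2c2∈{4}] nothing but 4 survives at r2c2. So r2c2=4.
Step 38. [r7c3∈{3}] r7c3's peers cover all but 3, so r7c3=3.
Step 39. [r9c5∈{6}] r9c5 is down to just 6, so r9c5=6.
Step 40. [r6c9∈{5}] r6c9's peers cover all but 5 ⇒ r6c9=5.
Step 41. [r3c8∈{4}] nothing but 4 survives at r3c8 ⇒ r3c8=4.
Step 42. [r3c9∈{1}] nothing but 1 survives at r3c9. So r3c9=1.
Step 43. [r5c5∈{5}] r5c5's peers cover all but 5 ⇒ r5c5=5.
Step 44. [r3c1∈{6}] only 6 remains possible at r3c1, so r3c1=6.
Step 45. [r6c1∈{3}] only 3 remains possible at r6c1. So r6c1=3.
Step 46. [r9c6∈{3}] r9c6's peers cover all but 3 ⇒ r9c6=3.
Step 47. [r1c4∈{7}] nothing but 7 survives at r1c4 ⇒ r1c4=7.
Step 48. [r2c1∈{5}] r2c1 is down to just 5. So r2c1=5.
Step 49. [r8c3∈{6}] r8c3's peers cover all but 6 ⇒ r8c3=6.
Step 50. [r7c8∈{9}] only 9 remains possible at r7c8, so r7c8=9.

Answer: 8 9 2 7 1 4 5 3 6 / 5 4 1 3 8 6 2 7 9 / 6 3 7 5 9 2 8 4 1 / 1 5 4 6 3 9 7 2 8 / 2 6 8 4 5 7 9 1 3 / 3 7 9 8 2 1 4 6 5 / 4 8 3 1 7 5 6 9 2 / 9 1 6 2 4 8 3 5 7 / 7 2 5 9 6 3 1 8 4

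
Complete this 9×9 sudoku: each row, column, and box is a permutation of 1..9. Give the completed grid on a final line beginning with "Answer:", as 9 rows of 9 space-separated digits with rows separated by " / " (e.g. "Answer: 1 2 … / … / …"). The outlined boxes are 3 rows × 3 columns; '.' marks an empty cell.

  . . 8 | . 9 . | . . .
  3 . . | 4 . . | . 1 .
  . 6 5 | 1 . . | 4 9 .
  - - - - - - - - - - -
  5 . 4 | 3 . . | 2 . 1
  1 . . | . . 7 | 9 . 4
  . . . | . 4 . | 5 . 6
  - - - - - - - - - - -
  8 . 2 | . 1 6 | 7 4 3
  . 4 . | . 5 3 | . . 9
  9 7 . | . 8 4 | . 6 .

Step 1. [r1c8∈{2,3,5,7}] 5 has one home in col 8: r1c8 ⇒ r1c8=5.
Step 2. [r1c6∈{2}] r1c6 is down to just 2, so r1c6=2.
Step 3. [r5c5∈{2,6}] r5c5 is the only open cell in col 5 admitting 2 ⇒ r5c5=2.
Step 4. [r3c6∈{8}] nothing but 8 survives at r3c6 ⇒ r3c6=8.
Step 5. [r1c9∈{7}] r1c9 has the single candidate 7. So r1c9=7.
Step 6. [r9c3∈{1,3}] across row 9, 3 lands solely at r9c3, so r9c3=3.
Step 7. [r3c9∈{2}] r3c9 is down to just 2 ⇒ r3c9=2.
Step 8. [r4c6∈{9}] only 9 remains possible at r4c6, so r4c6=9.
Step 9. [r6c4∈{8}] r6c4 has the single candidate 8, so r6c4=8.
Step 10. [r3c1∈{7}] nothing but 7 survives at r3c1. So r3c1=7.
Step 11. [r1c4∈{6}] r1c4 is down to just 6. So r1c4=6.
Step 12. [r6c3∈{7,9}] in col 3, 7 fits only at r6c3. So r6c3=7.
Step 13. [r6c2∈{2,3,9}] r6c2 is the only open cell in row 6 admitting 9. So r6c2=9.
Step 14. [r4c2∈{8}] only 8 remains possible at r4c2, so r4c2=8.
Step 15. [r8c8∈{2,8}] 2 has one home in col 8: r8c8, so r8c8=2.
Step 16. [r8c3∈{1,6}] r8c3 is the only open cell in col 3 admitting 1 ⇒ r8c3=1.
Step 17. [r6c8∈{3}] r6c8 is down to just 3, so r6c8=3.
Step 18. [r2c9∈{8}] r2c9's peers cover all but 8 ⇒ r2c9=8.
Step 19. [r5c8∈{8}] nothing but 8 survives at r5c8 ⇒ r5c8=8.
Step 20. [r9c9∈{5}] r9c9 has the single candidate 5 ⇒ r9c9=5.
Step 21. [r9c7∈{1}] nothing but 1 survives at r9c7, so r9c7=1.
Step 22. [r5c4∈{5}] nothing but 5 survives at r5c4 ⇒ r5c4=5.
Step 23. [r4c8∈{7}] r4c8 has the single candidate 7, so r4c8=7.
Step 24. [r4c5∈{6}] r4c5's peers cover all but 6. So r4c5=6.
Step 25. [r1c1∈{4}] nothing but 4 survives at r1c1. So r1c1=4.
Step 26. [r6c1∈{2}] r6c1 is down to just 2 ⇒ r6c1=2.
Step 27. [r6c6∈{1}] nothing but 1 survives at r6c6, so r6c6=1.
Step 28. [r9c4∈{2}] r9c4 has the single candidate 2 ⇒ r9c4=2.
Step 29. [r2c3∈{9}] only 9 remains possible at r2c3, so r2c3=9.
Step 30. [r5c3∈{6}] r5c3 has the single candidate 6 ⇒ r5c3=6.
Step 31. [r8c7∈{8}] nothing but 8 survives at r8c7. So r8c7=8.
Step 32. [r2c6∈{5}] only 5 remains possible at r2c6. So r2c6=5.
Step 33. [r1c2∈{1}] r1c2 is down to just 1, so r1c2=1.
Step 34. [r2c2∈{2}] r2c2 is down to just 2, so r2c2=2.
Step 35. [r2c5∈{7}] r2c5's peers cover all but 7, so r2c5=7.
Step 36. [r2c7∈{6}] only 6 remains possible at r2c7, so r2c7=6.
Step 37. [r5c2∈{3}] r5c2 is down to just 3, so r5c2=3.
Step 38. [r7c4∈{9}] only 9 remains possible at r7c4, so r7c4=9.
Step 39. [r3c5∈{3}] r3c5 has the single candidate 3, so r3c5=3.
Step 40. [r8c1∈{6}] r8c1's peers cover all but 6. So r8c1=6.
Step 41. [r7c2∈{5}] only 5 remains possible at r7c2, so r7c2=5.
Step 42. [r1c7∈{3}] nothing but 3 survives at r1c7. So r1c7=3.
Step 43. [r8c4∈{7}] r8c4 has the single candidate 7, so r8c4=7.

Answer: 4 1 8 6 9 2 3 5 7 / 3 2 9 4 7 5 6 1 8 / 7 6 5 1 3 8 4 9 2 / 5 8 4 3 6 9 2 7 1 / 1 3 6 5 2 7 9 8 4 / 2 9 7 8 4 1 5 3 6 / 8 5 2 9 1 6 7 4 3 / 6 4 1 7 5 3 8 2 9 / 9 7 3 2 8 4 1 6 5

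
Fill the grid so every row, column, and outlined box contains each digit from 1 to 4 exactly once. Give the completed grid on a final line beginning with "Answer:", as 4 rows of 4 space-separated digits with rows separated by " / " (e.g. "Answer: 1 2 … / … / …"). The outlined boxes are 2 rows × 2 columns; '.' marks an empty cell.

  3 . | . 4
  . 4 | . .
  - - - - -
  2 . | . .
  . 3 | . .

Step 1. [r2c1∈{1}] nothing but 1 survives at r2c1, so r2c1=1.
Step 2. [r1c3∈{1,2}] in row 1, 1 fits only at r1c3. So r1c3=1.
Step 3. [r4c4∈{1,2}] row 4 places 1 nowhere but r4c4. So r4c4=1.
Step 4. [r4c3∈{2,4}] 2 has one home in row 4: r4c3, so r4c3=2.
Step 5. [r2c3∈{3}] r2c3 has the single candidate 3 ⇒ r2c3=3.
Step 6. [r2c4∈{2}] r2c4's peers cover all but 2. So r2c4=2.
Step 7. [r1c2∈{2}] r1c2's peers cover all but 2. So r1c2=2.
Step 8. [r3c2∈{1}] r3c2's peers cover all but 1, so r3c2=1.
Step 9. [r3c4∈{3}] nothing but 3 survives at r3c4, so r3c4=3.
Step 10. [r3c3∈{4}] r3c3 has the single candidate 4 ⇒ r3c3=4.
Step 11. [r4c1∈{4}] r4c1 has the single candidate 4 ⇒ r4c1=4.

Answer: 3 2 1 4 / 1 4 3 2 / 2 1 4 3 / 4 3 2 1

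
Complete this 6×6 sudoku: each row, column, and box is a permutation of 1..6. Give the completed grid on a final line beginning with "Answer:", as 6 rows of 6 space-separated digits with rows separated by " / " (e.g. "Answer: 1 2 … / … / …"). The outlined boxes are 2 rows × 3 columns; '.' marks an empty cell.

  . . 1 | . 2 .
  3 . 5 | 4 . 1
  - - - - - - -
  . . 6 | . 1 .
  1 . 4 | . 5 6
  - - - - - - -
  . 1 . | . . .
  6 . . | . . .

Step 1. [r3c6∈{2,3,4}] 4 has one home in row 3: r3c6. So r3c6=4.
Step 2. [r2c2∈{2,6}] across row 2, 2 lands solely at r2c2. So r2c2=2.
Step 3. [r4c4∈{2,3}] across row 4, 2 lands solely at r4c4 ⇒ r4c4=2.
Step 4. [r3c4∈{3}] r3c4 is down to just 3, so r3c4=3.
Step 5. [r1c6∈{3,5}] in row 1, 3 fits only at r1c6 ⇒ r1c6=3.
Step 6. [r1c4∈{5,6}] in row 1, 5 fits only at r1c4. So r1c4=5.
Step 7. [r1c1∈{4}] nothing but 4 survives at r1c1 ⇒ r1c1=4.
Step 8. [r5c5∈{3,4,6}] row 5 places 4 nowhere but r5c5, so r5c5=4.
Step 9. [r5c3∈{2,3}] in row 5, 3 fits only at r5c3 ⇒ r5c3=3.
Step 10. [r3c2∈{5}] r3c2's peers cover all but 5, so r3c2=5.
Step 11. [r6c3∈{2}] r6c3's peers cover all but 2 ⇒ r6c3=2.
Step 12. [r5c1∈{5}] nothing but 5 survives at r5c1 ⇒ r5c1=5.
Step 13. [r6c2∈{4}] nothing but 4 survives at r6c2, so r6c2=4.
Step 14. [r5c4∈{6}] r5c4 is down to just 6, so r5c4=6.
Step 15. [r6c4∈{1}] only 1 remains possible at r6c4. So r6c4=1.
Step 16. [r6c5∈{3}] r6c5 has the single candidate 3 ⇒ r6c5=3.
Step 17. [r6c6∈{5}] r6c6 is down to just 5. So r6c6=5.
Step 18. [r2c5∈{6}] nothing but 6 survives at r2c5 ⇒ r2c5=6.
Step 19. [r5c6∈{2}] r5c6 is down to just 2 ⇒ r5c6=2.
Step 20. [r3c1∈{2}] only 2 remains possible at r3c1. So r3c1=2.
Step 21. [r4c2∈{3}] nothing but 3 survives at r4c2, so r4c2=3.
Step 22. [r1c2∈{6}] r1c2 is down to just 6. So r1c2=6.

Answer: 4 6 1 5 2 3 / 3 2 5 4 6 1 / 2 5 6 3 1 4 / 1 3 4 2 5 6 / 5 1 3 6 4 2 / 6 4 2 1 3 5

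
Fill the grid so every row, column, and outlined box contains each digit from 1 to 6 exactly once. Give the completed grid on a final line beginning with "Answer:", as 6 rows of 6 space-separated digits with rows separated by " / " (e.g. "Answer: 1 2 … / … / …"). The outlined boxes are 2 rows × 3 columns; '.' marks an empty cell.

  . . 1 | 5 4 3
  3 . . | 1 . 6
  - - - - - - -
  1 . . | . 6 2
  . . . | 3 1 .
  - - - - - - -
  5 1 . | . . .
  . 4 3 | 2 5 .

Step 1. [r4c1∈{2,4,6}] in col 1, 4 fits only at r4c1. So r4c1=4.
Step 2. [r3c3∈{5}] r3c3's peers cover all but 5. So r3c3=5.
Step 3. [r1c1∈{2,6}] 2 has one home in col 1: r1c1. So r1c1=2.
Step 4. [r5c4∈{4,6}] 6 has one home in col 4: r5c4. So r5c4=6.
Step 5. [r4c3∈{2,6}] across col 3, 6 lands solely at r4c3 ⇒ r4c3=6.
Step 6. [r2c5∈{2}] only 2 remains possible at r2c5. So r2c5=2.
Step 7. [r1c2∈{6}] only 6 remains possible at r1c2, so r1c2=6.
Step 8. [r4c6∈{5}] only 5 remains possible at r4c6. So r4c6=5.
Step 9. [r3c4∈{4}] r3c4's peers cover all but 4. So r3c4=4.
Step 10. [r3c2∈{3}] r3c2 has the single candidate 3 ⇒ r3c2=3.
Step 11. [r5c5∈{3}] nothing but 3 survives at r5c5 ⇒ r5c5=3.
Step 12. [r4c2∈{2}] nothing but 2 survives at r4c2. So r4c2=2.
Step 13. [r6c1∈{6}] only 6 remains possible at r6c1 ⇒ r6c1=6.
Step 14. [r5c3∈{2}] r5c3 has the single candidate 2, so r5c3=2.
Step 15. [r6c6∈{1}] nothing but 1 survives at r6c6, so r6c6=1.
Step 16. [r2c2∈{5}] r2c2's peers cover all but 5. So r2c2=5.
Step 17. [r5c6∈{4}] nothing but 4 survives at r5c6 ⇒ r5c6=4.
Step 18. [r2c3∈{4}] nothing but 4 survives at r2c3 ⇒ r2c3=4.

Answer: 2 6 1 5 4 3 / 3 5 4 1 2 6 / 1 3 5 4 6 2 / 4 2 6 3 1 5 / 5 1 2 6 3 4 / 6 4 3 2 5 1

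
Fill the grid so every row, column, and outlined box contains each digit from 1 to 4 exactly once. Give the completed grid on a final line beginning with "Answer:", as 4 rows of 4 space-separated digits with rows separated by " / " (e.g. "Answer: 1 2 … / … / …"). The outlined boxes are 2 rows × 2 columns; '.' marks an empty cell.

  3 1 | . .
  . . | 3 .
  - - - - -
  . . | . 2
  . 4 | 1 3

Step 1. [r2c1∈{2,4}] in col 1, 4 fits only at r2c1, so r2c1=4.
Step 2. [r1c4∈{4}] r1c4 is down to just 4 ⇒ r1c4=4.
Step 3. [r3c2∈{3}] r3c2's peers cover all but 3, so r3c2=3.
Step 4. [r2c2∈{2}] r2c2 is down to just 2, so r2c2=2.
Step 5. [r3c3∈{4}] r3c3 is down to just 4, so r3c3=4.
Step 6. [r3c1∈{1}] only 1 remains possible at r3c1. So r3c1=1.
Step 7. [r1c3∈{2}] r1c3 has the single candidate 2. So r1c3=2.
Step 8. [r2c4∈{1}] only 1 remains possible at r2c4. So r2c4=1.
Step 9. [r4c1∈{2}] nothing but 2 survives at r4c1, so r4c1=2.

Answer: 3 1 2 4 / 4 2 3 1 / 1 3 4 2 / 2 4 1 3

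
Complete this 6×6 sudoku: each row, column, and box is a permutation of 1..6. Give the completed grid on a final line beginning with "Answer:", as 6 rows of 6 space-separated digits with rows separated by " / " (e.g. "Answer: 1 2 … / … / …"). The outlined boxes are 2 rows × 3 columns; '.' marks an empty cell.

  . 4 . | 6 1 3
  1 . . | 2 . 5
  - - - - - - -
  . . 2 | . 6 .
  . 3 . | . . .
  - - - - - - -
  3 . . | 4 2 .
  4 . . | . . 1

Step 1. [r3c1∈{5}] nothing but 5 survives at r3c1 ⇒ r3c1=5.
Step 2. [r4c3∈{1,4,6}] r4c3 is the only open cell in col 3 admitting 4, so r4c3=4.
Step 3. [r2c2∈{6}] only 6 remains possible at r2c2, so r2c2=6.
Step 4. [r5c3∈{1,5,6}] across col 3, 1 lands solely at r5c3, so r5c3=1.
Step 5. [r6c5∈{3,5}] across col 5, 3 lands solely at r6c5, so r6c5=3.
Step 6. [r6c4∈{5}] nothing but 5 survives at r6c4. So r6c4=5.
Step 7. [r4c4∈{1}] r4c4 is down to just 1 ⇒ r4c4=1.
Step 8. [r4c6∈{2}] r4c6 is down to just 2 ⇒ r4c6=2.
Step 9. [r2c5∈{4}] r2c5's peers cover all but 4 ⇒ r2c5=4.
Step 10. [r1c3∈{5}] nothing but 5 survives at r1c3, so r1c3=5.
Step 11. [r3c2∈{1}] nothing but 1 survives at r3c2 ⇒ r3c2=1.
Step 12. [r5c2∈{5}] r5c2's peers cover all but 5. So r5c2=5.
Step 13. [r1c1∈{2}] r1c1 has the single candidate 2, so r1c1=2.
Step 14. [r6c3∈{6}] nothing but 6 survives at r6c3. So r6c3=6.
Step 15. [r4c1∈{6}] only 6 remains possible at r4c1 ⇒ r4c1=6.
Step 16. [r3c4∈{3}] nothing but 3 survives at r3c4. So r3c4=3.
Step 17. [r3c6∈{4}] r3c6 is down to just 4 ⇒ r3c6=4.
Step 18. [r2c3∈{3}] r2c3 is down to just 3, so r2c3=3.
Step 19. [r5c6∈{6}] nothing but 6 survives at r5c6 ⇒ r5c6=6.
Step 20. [r6c2∈{2}] r6c2 is down to just 2 ⇒ r6c2=2.
Step 21. [r4c5∈{5}] r4c5 is down to just 5. So r4c5=5.

Answer: 2 4 5 6 1 3 / 1 6 3 2 4 5 / 5 1 2 3 6 4 / 6 3 4 1 5 2 / 3 5 1 4 2 6 / 4 2 6 5 3 1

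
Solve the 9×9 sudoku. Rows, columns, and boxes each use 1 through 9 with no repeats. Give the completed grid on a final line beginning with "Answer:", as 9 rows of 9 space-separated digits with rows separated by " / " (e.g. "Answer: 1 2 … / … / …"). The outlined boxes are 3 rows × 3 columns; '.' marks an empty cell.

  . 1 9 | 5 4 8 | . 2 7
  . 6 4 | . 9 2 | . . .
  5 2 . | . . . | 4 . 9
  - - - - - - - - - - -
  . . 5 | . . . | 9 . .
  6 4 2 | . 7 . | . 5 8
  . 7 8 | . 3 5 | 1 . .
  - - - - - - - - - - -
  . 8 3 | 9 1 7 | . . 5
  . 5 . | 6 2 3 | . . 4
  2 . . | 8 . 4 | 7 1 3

Step 1. [r3c8∈{3,6,8}] across row 3, 8 lands solely at r3c8, so r3c8=8.
Step 2. [r5c4∈{1}] r5c4 has the single candidate 1. So r5c4=1.
Step 3. [r2c8∈{3}] nothing but 3 survives at r2c8, so r2c8=3.
Step 4. [r4c6∈{6}] r4c6's peers cover all but 6 ⇒ r4c6=6.
Step 5. [r3c3∈{7}] nothing but 7 survives at r3c3. So r3c3=7.
Step 6. [r4c9∈{2}] only 2 remains possible at r4c9 ⇒ r4c9=2.
Step 7. [r4c1∈{1,3}] across row 4, 1 lands solely at r4c1. So r4c1=1.
Step 8. [r7c8∈{6}] only 6 remains possible at r7c8 ⇒ r7c8=6.
Step 9. [r6c8∈{4}] nothing but 4 survives at r6c8. So r6c8=4.
Step 10. [r9c2∈{9}] only 9 remains possible at r9c2, so r9c2=9.
Step 11. [r2c9∈{1}] r2c9 is down to just 1 ⇒ r2c9=1.
Step 12. [r4c2∈{3}] r4c2 is down to just 3, so r4c2=3.
Step 13. [r9c3∈{6}] nothing but 6 survives at r9c3. So r9c3=6.
Step 14. [r8c8∈{9}] r8c8 has the single candidate 9 ⇒ r8c8=9.
Step 15. [r6c9∈{6}] nothing but 6 survives at r6c9 ⇒ r6c9=6.
Step 16. [r5c6∈{9}] r5c6 has the single candidate 9. So r5c6=9.
Step 17. [r9c5∈{5}] r9c5 has the single candidate 5, so r9c5=5.
Step 18. [r1c1∈{3}] nothing but 3 survives at r1c1. So r1c1=3.
Step 19. [r4c4∈{4}] r4c4 has the single candidate 4, so r4c4=4.
Step 20. [r7c1∈{4}] nothing but 4 survives at r7c1. So r7c1=4.
Step 21. [r3c5∈{6}] nothing but 6 survives at r3c5 ⇒ r3c5=6.
Step 22. [r6c4∈{2}] nothing but 2 survives at r6c4, so r6c4=2.
Step 23. [r4c5∈{8}] nothing but 8 survives at r4c5 ⇒ r4c5=8.
Step 24. [r8c1∈{7}] r8c1 has the single candidate 7 ⇒ r8c1=7.
Step 25. [r2c1∈{8}] r2c1 is down to just 8 ⇒ r2c1=8.
Step 26. [r2c7∈{5}] nothing but 5 survives at r2c7, so r2c7=5.
Step 27. [r7c7∈{2}] r7c7 has the single candidate 2 ⇒ r7c7=2.
Step 28. [r5c7∈{3}] r5c7 is down to just 3, so r5c7=3.
Step 29. [r2c4∈{7}] r2c4 has the single candidate 7. So r2c4=7.
Step 30. [r8c7∈{8}] r8c7 is down to just 8. So r8c7=8.
Step 31. [r1c7∈{6}] r1c7 has the single candidate 6. So r1c7=6.
Step 32. [r3c6∈{1}] r3c6 is down to just 1. So r3c6=1.
Step 33. [r4c8∈{7}] only 7 remains possible at r4c8. So r4c8=7.
Step 34. [r3c4∈{3}] r3c4 has the single candidate 3, so r3c4=3.
Step 35. [r6c1∈{9}] r6c1 has the single candidate 9 ⇒ r6c1=9.
Step 36. [r8c3∈{1}] only 1 remains possible at r8c3, so r8c3=1.

Answer: 3 1 9 5 4 8 6 2 7 / 8 6 4 7 9 2 5 3 1 / 5 2 7 3 6 1 4 8 9 / 1 3 5 4 8 6 9 7 2 / 6 4 2 1 7 9 3 5 8 / 9 7 8 2 3 5 1 4 6 / 4 8 3 9 1 7 2 6 5 / 7 5 1 6 2 3 8 9 4 / 2 9 6 8 5 4 7 1 3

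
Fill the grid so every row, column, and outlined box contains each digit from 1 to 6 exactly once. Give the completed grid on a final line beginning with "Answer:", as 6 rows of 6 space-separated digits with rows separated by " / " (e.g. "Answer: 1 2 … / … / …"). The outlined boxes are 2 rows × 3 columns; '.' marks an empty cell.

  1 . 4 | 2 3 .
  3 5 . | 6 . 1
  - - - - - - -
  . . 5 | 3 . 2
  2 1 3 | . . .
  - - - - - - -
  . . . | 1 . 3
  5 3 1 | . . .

Step 1. [r6c4∈{4}] r6c4's peers cover all but 4 ⇒ r6c4=4.
Step 2. [r5c2∈{2,4,6}] r5c2 is the only open cell in col 2 admitting 2, so r5c2=2.
Step 3. [r4c6∈{4,5,6}] across col 6, 4 lands solely at r4c6. So r4c6=4.
Step 4. [r4c5∈{5,6}] 6 has one home in row 4: r4c5. So r4c5=6.
Step 5. [r5c1∈{4,6}] across row 5, 4 lands solely at r5c1 ⇒ r5c1=4.
Step 6. [r3c2∈{4,6}] 4 has one home in row 3: r3c2. So r3c2=4.
Step 7. [r1c2∈{6}] r1c2's peers cover all but 6, so r1c2=6.
Step 8. [r2c3∈{2}] r2c3 has the single candidate 2. So r2c3=2.
Step 9. [r2c5∈{4}] only 4 remains possible at r2c5 ⇒ r2c5=4.
Step 10. [r6c5∈{2}] r6c5 is down to just 2. So r6c5=2.
Step 11. [r4c4∈{5}] r4c4 has the single candidate 5. So r4c4=5.
Step 12. [r3c5∈{1}] nothing but 1 survives at r3c5 ⇒ r3c5=1.
Step 13. [r3c1∈{6}] r3c1's peers cover all but 6 ⇒ r3c1=6.
Step 14. [r5c3∈{6}] r5c3's peers cover all but 6. So r5c3=6.
Step 15. [r1c6∈{5}] r1c6's peers cover all but 5 ⇒ r1c6=5.
Step 16. [r5c5∈{5}] r5c5 has the single candidate 5, so r5c5=5.
Step 17. [r6c6∈{6}] r6c6 has the single candidate 6. So r6c6=6.

Answer: 1 6 4 2 3 5 / 3 5 2 6 4 1 / 6 4 5 3 1 2 / 2 1 3 5 6 4 / 4 2 6 1 5 3 / 5 3 1 4 2 6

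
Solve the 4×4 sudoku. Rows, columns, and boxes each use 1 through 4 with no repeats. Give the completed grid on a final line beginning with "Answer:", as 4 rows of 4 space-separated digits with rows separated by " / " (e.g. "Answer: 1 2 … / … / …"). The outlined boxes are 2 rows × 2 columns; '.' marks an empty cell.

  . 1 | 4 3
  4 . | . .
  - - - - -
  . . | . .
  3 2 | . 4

Step 1. [r4c3∈{1}] r4c3 has the single candidate 1. So r4c3=1.
Step 2. [r2c3∈{2}] nothing but 2 survives at r2c3, so r2c3=2.
Step 3. [r3c2∈{4}] r3c2 is down to just 4 ⇒ r3c2=4.
Step 4. [r2c4∈{1}] r2c4's peers cover all but 1 ⇒ r2c4=1.
Step 5. [r3c4∈{2}] only 2 remains possible at r3c4 ⇒ r3c4=2.
Step 6. [r3c3∈{3}] r3c3 is down to just 3 ⇒ r3c3=3.
Step 7. [r1c1∈{2}] nothing but 2 survives at r1c1. So r1c1=2.
Step 8. [r3c1∈{1}] r3c1 is down to just 1 ⇒ r3c1=1.
Step 9. [r2c2∈{3}] nothing but 3 survives at r2c2. So r2c2=3.

Answer: 2 1 4 3 / 4 3 2 1 / 1 4 3 2 / 3 2 1 4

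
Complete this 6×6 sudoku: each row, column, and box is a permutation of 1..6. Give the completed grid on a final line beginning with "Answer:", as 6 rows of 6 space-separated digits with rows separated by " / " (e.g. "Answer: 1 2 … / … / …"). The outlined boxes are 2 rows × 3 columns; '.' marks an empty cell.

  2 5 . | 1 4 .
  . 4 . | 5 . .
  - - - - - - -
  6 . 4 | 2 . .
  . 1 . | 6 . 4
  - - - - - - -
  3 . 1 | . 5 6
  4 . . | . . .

Step 1. [r1c6∈{3}] r1c6's peers cover all but 3. So r1c6=3.
Step 2. [r4c5∈{3}] r4c5 has the single candidate 3 ⇒ r4c5=3.
Step 3. [r6c3∈{2,5,6}] in row 6, 5 fits only at r6c3 ⇒ r6c3=5.
Step 4. [r3c5∈{1}] r3c5 is down to just 1. So r3c5=1.
Step 5. [r6c5∈{2}] only 2 remains possible at r6c5, so r6c5=2.
Step 6. [r2c5∈{6}] nothing but 6 survives at r2c5 ⇒ r2c5=6.
Step 7. [r6c6∈{1}] r6c6 has the single candidate 1 ⇒ r6c6=1.
Step 8. [r1c3∈{6}] r1c3's peers cover all but 6, so r1c3=6.
Step 9. [r3c6∈{5}] only 5 remains possible at r3c6. So r3c6=5.
Step 10. [r5c4∈{4}] r5c4 has the single candidate 4. So r5c4=4.
Step 11. [r4c3∈{2}] r4c3 has the single candidate 2, so r4c3=2.
Step 12. [r2c1∈{1}] r2c1 is down to just 1. So r2c1=1.
Step 13. [r3c2∈{3}] r3c2 has the single candidate 3 ⇒ r3c2=3.
Step 14. [r5c2∈{2}] nothing but 2 survives at r5c2 ⇒ r5c2=2.
Step 15. [r2c3∈{3}] r2c3's peers cover all but 3 ⇒ r2c3=3.
Step 16. [r6c4∈{3}] r6c4 has the single candidate 3. So r6c4=3.
Step 17. [r4c1∈{5}] r4c1 has the single candidate 5 ⇒ r4c1=5.
Step 18. [r6c2∈{6}] r6c2's peers cover all but 6, so r6c2=6.
Step 19. [r2c6∈{2}] r2c6 is down to just 2, so r2c6=2.

Answer: 2 5 6 1 4 3 / 1 4 3 5 6 2 / 6 3 4 2 1 5 / 5 1 2 6 3 4 / 3 2 1 4 5 6 / 4 6 5 3 2 1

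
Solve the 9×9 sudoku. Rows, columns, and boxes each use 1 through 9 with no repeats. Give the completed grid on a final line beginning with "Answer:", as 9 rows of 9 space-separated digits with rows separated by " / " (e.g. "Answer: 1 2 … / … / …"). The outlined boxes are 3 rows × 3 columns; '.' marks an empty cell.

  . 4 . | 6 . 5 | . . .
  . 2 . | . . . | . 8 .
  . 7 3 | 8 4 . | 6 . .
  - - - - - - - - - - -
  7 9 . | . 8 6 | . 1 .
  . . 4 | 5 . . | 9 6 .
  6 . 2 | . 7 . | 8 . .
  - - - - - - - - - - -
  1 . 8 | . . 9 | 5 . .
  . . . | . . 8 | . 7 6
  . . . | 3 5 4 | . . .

Step 1. [r2c6∈{1,3,7}] r2c6 is the only open cell in col 6 admitting 7, so r2c6=7.
Step 2. [r8c1∈{2,3,4,5,9}] col 1 places 4 nowhere but r8c1 ⇒ r8c1=4.
Step 3. [r5c1∈{3,8}] across col 1, 3 lands solely at r5c1 ⇒ r5c1=3.
Step 4. [r8c3∈{5,9}] across row 8, 9 lands solely at r8c3. So r8c3=9.
Step 5. [r1c7∈{1,2,3,7}] across col 7, 7 lands solely at r1c7. So r1c7=7.
Step 6. [r4c3∈{5}] r4c3 has the single candidate 5. So r4c3=5.
Step 7. [r6c6∈{1,3}] in col 6, 3 fits only at r6c6, so r6c6=3.
Step 8. [r1c3∈{1}] nothing but 1 survives at r1c3, so r1c3=1.
Step 9. [r9c9∈{1,2,8,9}] across row 9, 8 lands solely at r9c9, so r9c9=8.
Step 10. [r6c4∈{1,4,9}] in row 6, 9 fits only at r6c4, so r6c4=9.
Step 11. [r2c4∈{1}] only 1 remains possible at r2c4. So r2c4=1.
Step 12. [r8c4∈{2}] nothing but 2 survives at r8c4, so r8c4=2.
Step 13. [r3c6∈{2}] r3c6's peers cover all but 2 ⇒ r3c6=2.
Step 14. [r9c8∈{2,9}] across row 9, 9 lands solely at r9c8. So r9c8=9.
Step 15. [r3c8∈{5}] only 5 remains possible at r3c8, so r3c8=5.
Step 16. [r6c8∈{4}] nothing but 4 survives at r6c8, so r6c8=4.
Step 17. [r7c9∈{2,3,4}] in row 7, 4 fits only at r7c9. So r7c9=4.
Step 18. [r7c8∈{2,3}] across row 7, 2 lands solely at r7c8. So r7c8=2.
Step 19. [r8c7∈{1,3}] in box 9, 3 fits only at r8c7 ⇒ r8c7=3.
Step 20. [r1c9∈{2,3,9}] across row 1, 2 lands solely at r1c9. So r1c9=2.
Step 21. [r3c1∈{9}] nothing but 9 survives at r3c1 ⇒ r3c1=9.
Step 22. [r1c8∈{3}] r1c8's peers cover all but 3. So r1c8=3.
Step 23. [r5c6∈{1}] r5c6 has the single candidate 1, so r5c6=1.
Step 24. [r9c2∈{6}] only 6 remains possible at r9c2. So r9c2=6.
Step 25. [r2c5∈{3,9}] in row 2, 3 fits only at r2c5 ⇒ r2c5=3.
Step 26. [r2c3∈{6}] r2c3 has the single candidate 6, so r2c3=6.
Step 27. [r5c9∈{7}] r5c9's peers cover all but 7. So r5c9=7.
Step 28. [r2c9∈{9}] r2c9 has the single candidate 9. So r2c9=9.
Step 29. [r1c5∈{9}] only 9 remains possible at r1c5. So r1c5=9.
Step 30. [r5c2∈{8}] r5c2 has the single candidate 8 ⇒ r5c2=8.
Step 31. [r4c9∈{3}] only 3 remains possible at r4c9. So r4c9=3.
Step 32. [r9c7∈{1}] r9c7 is down to just 1. So r9c7=1.
Step 33. [r8c5∈{1}] r8c5 has the single candidate 1 ⇒ r8c5=1.
Step 34. [r9c1∈{2}] only 2 remains possible at r9c1. So r9c1=2.
Step 35. [r6c9∈{5}] r6c9 is down to just 5 ⇒ r6c9=5.
Step 36. [r2c1∈{5}] only 5 remains possible at r2c1. So r2c1=5.
Step 37. [r1c1∈{8}] r1c1's peers cover all but 8, so r1c1=8.
Step 38. [r5c5∈{2}] r5c5's peers cover all but 2, so r5c5=2.
Step 39. [r7c2∈{3}] nothing but 3 survives at r7c2, so r7c2=3.
Step 40. [r7c5∈{6}] only 6 remains possible at r7c5, so r7c5=6.
Step 41. [r4c4∈{4}] only 4 remains possible at r4c4 ⇒ r4c4=4.
Step 42. [r6c2∈{1}] only 1 remains possible at r6c2, so r6c2=1.
Step 43. [r8c2∈{5}] r8c2 is down to just 5, so r8c2=5.
Step 44. [r4c7∈{2}] r4c7 has the single candidate 2. So r4c7=2.
Step 45. [r2c7∈{4}] only 4 remains possible at r2c7, so r2c7=4.
Step 46. [r7c4∈{7}] r7c4 has the single candidate 7 ⇒ r7c4=7.
Step 47. [r3c9∈{1}] r3c9 is down to just 1, so r3c9=1.
Step 48. [r9c3∈{7}] nothing but 7 survives at r9c3 ⇒ r9c3=7.

Answer: 8 4 1 6 9 5 7 3 2 / 5 2 6 1 3 7 4 8 9 / 9 7 3 8 4 2 6 5 1 / 7 9 5 4 8 6 2 1 3 / 3 8 4 5 2 1 9 6 7 / 6 1 2 9 7 3 8 4 5 / 1 3 8 7 6 9 5 2 4 / 4 5 9 2 1 8 3 7 6 / 2 6 7 3 5 4 1 9 8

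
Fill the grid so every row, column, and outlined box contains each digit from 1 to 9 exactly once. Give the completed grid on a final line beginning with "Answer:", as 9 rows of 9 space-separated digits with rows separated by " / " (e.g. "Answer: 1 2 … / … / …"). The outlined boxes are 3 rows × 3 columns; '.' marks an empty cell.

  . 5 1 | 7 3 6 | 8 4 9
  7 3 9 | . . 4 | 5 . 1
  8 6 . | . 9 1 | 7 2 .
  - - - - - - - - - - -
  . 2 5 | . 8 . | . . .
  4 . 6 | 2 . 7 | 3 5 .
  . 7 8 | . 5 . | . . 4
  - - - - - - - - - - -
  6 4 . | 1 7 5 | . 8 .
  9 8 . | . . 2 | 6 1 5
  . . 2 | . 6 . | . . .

Step 1. [r9c8∈{3,7,9}] 3 has one home in col 8: r9c8. So r9c8=3.
Step 2. [r4c4∈{3,4,6,9}] across row 4, 4 lands solely at r4c4 ⇒ r4c4=4.
Step 3. [r7c7∈{2,9}] r7c7 is the only open cell in row 7 admitting 9. So r7c7=9.
Step 4. [r4c8∈{6,7,9}] 7 has one home in col 8: r4c8, so r4c8=7.
Step 5. [r4c6∈{3,9}] 9 has one home in row 4: r4c6, so r4c6=9.
Step 6. [r4c1∈{1,3}] row 4 places 3 nowhere but r4c1, so r4c1=3.
Step 7. [r6c1∈{1}] nothing but 1 survives at r6c1, so r6c1=1.
Step 8. [r6c4∈{3,6}] 6 has one home in col 4: r6c4, so r6c4=6.
Step 9. [r9c6∈{8}] r9c6 has the single candidate 8, so r9c6=8.
Step 10. [r7c3∈{3}] r7c3 has the single candidate 3 ⇒ r7c3=3.
Step 11. [r6c8∈{9}] r6c8 has the single candidate 9 ⇒ r6c8=9.
Step 12. [r7c9∈{2}] r7c9 is down to just 2 ⇒ r7c9=2.
Step 13. [r5c9∈{8}] r5c9 has the single candidate 8, so r5c9=8.
Step 14. [r5c2∈{9}] nothing but 9 survives at r5c2. So r5c2=9.
Step 15. [r9c1∈{5}] r9c1 has the single candidate 5. So r9c1=5.
Step 16. [r9c7∈{4}] only 4 remains possible at r9c7, so r9c7=4.
Step 17. [r8c5∈{4}] r8c5 is down to just 4. So r8c5=4.
Step 18. [r8c3∈{7}] r8c3 is down to just 7 ⇒ r8c3=7.
Step 19. [r3c4∈{5}] nothing but 5 survives at r3c4. So r3c4=5.
Step 20. [r2c4∈{8}] r2c4 has the single candidate 8 ⇒ r2c4=8.
Step 21. [r9c9∈{7}] r9c9's peers cover all but 7. So r9c9=7.
Step 22. [r8c4∈{3}] r8c4's peers cover all but 3, so r8c4=3.
Step 23. [r6c6∈{3}] r6c6's peers cover all but 3, so r6c6=3.
Step 24. [r3c3∈{4}] r3c3 has the single candidate 4. So r3c3=4.
Step 25. [r3c9∈{3}] nothing but 3 survives at r3c9 ⇒ r3c9=3.
Step 26. [r1c1∈{2}] r1c1 has the single candidate 2. So r1c1=2.
Step 27. [r2c5∈{2}] only 2 remains possible at r2c5, so r2c5=2.
Step 28. [r9c4∈{9}] r9c4 is down to just 9 ⇒ r9c4=9.
Step 29. [r6c7∈{2}] r6c7's peers cover all but 2, so r6c7=2.
Step 30. [r9c2∈{1}] only 1 remains possible at r9c2 ⇒ r9c2=1.
Step 31. [r4c7∈{1}] only 1 remains possible at r4c7 ⇒ r4c7=1.
Step 32. [r4c9∈{6}] nothing but 6 survives at r4c9 ⇒ r4c9=6.
Step 33. [r2c8∈{6}] r2c8 has the single candidate 6. So r2c8=6.
Step 34. [r5c5∈{1}] nothing but 1 survives at r5c5, so r5c5=1.

Answer: 2 5 1 7 3 6 8 4 9 / 7 3 9 8 2 4 5 6 1 / 8 6 4 5 9 1 7 2 3 / 3 2 5 4 8 9 1 7 6 / 4 9 6 2 1 7 3 5 8 / 1 7 8 6 5 3 2 9 4 / 6 4 3 1 7 5 9 8 2 / 9 8 7 3 4 2 6 1 5 / 5 1 2 9 6 8 4 3 7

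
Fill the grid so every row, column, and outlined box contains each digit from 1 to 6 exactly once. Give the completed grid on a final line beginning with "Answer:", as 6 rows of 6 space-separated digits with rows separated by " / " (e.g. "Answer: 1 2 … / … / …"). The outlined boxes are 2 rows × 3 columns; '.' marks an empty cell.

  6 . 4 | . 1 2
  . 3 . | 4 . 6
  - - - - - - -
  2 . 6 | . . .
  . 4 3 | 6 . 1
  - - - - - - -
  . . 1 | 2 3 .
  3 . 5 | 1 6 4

Step 1. [r2c5∈{5}] only 5 remains possible at r2c5, so r2c5=5.
Step 2. [r3c4∈{3,5}] 5 has one home in col 4: r3c4 ⇒ r3c4=5.
Step 3. [r4c5∈{2}] r4c5 has the single candidate 2. So r4c5=2.
Step 4. [r1c2∈{5}] r1c2 is down to just 5. So r1c2=5.
Step 5. [r2c3∈{2}] only 2 remains possible at r2c3 ⇒ r2c3=2.
Step 6. [r5c1∈{4}] nothing but 4 survives at r5c1, so r5c1=4.
Step 7. [r3c2∈{1}] r3c2 is down to just 1. So r3c2=1.
Step 8. [r1c4∈{3}] r1c4 is down to just 3. So r1c4=3.
Step 9. [r5c2∈{6}] r5c2 has the single candidate 6, so r5c2=6.
Step 10. [r4c1∈{5}] r4c1 is down to just 5, so r4c1=5.
Step 11. [r5c6∈{5}] r5c6 is down to just 5, so r5c6=5.
Step 12. [r3c6∈{3}] only 3 remains possible at r3c6 ⇒ r3c6=3.
Step 13. [r2c1∈{1}] only 1 remains possible at r2c1 ⇒ r2c1=1.
Step 14. [r6c2∈{2}] r6c2's peers cover all but 2, so r6c2=2.
Step 15. [r3c5∈{4}] only 4 remains possible at r3c5, so r3c5=4.

Answer: 6 5 4 3 1 2 / 1 3 2 4 5 6 / 2 1 6 5 4 3 / 5 4 3 6 2 1 / 4 6 1 2 3 5 / 3 2 5 1 6 4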